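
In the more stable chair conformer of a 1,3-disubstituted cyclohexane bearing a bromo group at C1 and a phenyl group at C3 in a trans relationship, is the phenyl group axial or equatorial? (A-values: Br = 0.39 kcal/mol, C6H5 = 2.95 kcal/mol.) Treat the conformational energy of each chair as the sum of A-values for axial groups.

equatorial

C1 and C3 have the same parity, so for the trans isomer the two substituents are one axial and one equatorial in each chair.
Chair I (bromo axial, phenyl equatorial): E = 0.39 kcal/mol.
Chair II (bromo equatorial, phenyl axial): E = 2.95 kcal/mol.
Chair I is the more stable (lower-energy) conformer, and in that chair the phenyl group is equatorial.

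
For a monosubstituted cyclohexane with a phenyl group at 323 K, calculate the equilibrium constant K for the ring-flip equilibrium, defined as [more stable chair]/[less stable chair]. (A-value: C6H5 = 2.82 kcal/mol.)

K ≈ 81.0

One chair has the phenyl group axial (E = 2.82 kcal/mol) and the other has it equatorial (E = 0).
ΔG = 2.82 kcal/mol between the two chairs.
K = exp(ΔG/RT) with R = 1.987×10⁻³ kcal mol⁻¹ K⁻¹ and T = 323 K gives K ≈ 81.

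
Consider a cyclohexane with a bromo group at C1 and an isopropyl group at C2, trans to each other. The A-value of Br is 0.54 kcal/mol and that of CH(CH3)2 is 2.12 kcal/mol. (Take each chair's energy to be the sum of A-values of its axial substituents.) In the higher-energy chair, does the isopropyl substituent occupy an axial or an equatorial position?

axial

C1 and C2 have opposite parity, so for the trans isomer the two substituents are e,e in one chair and a,a in the other.
Chair I (bromo axial, isopropyl axial): E = 2.66 kcal/mol.
Chair II (bromo equatorial, isopropyl equatorial): E = 0.00 kcal/mol.
Chair I is the less stable (higher-energy) conformer, and in that chair the isopropyl group is axial.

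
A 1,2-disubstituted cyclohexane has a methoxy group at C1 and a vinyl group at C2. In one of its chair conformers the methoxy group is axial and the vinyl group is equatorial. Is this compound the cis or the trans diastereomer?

cis

C1 and C2 have opposite parity, so their axial bonds point in opposite directions.
With opposite-parity carbons, two substituents on the same face are one axial and one equatorial; opposite faces give both axial or both equatorial.
Here the groups are axial/equatorial → same face → cis.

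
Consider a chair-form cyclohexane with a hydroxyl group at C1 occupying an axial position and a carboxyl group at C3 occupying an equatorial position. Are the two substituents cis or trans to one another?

trans

C1 and C3 have the same parity, so their axial bonds point in the same direction.
With same-parity carbons, two substituents on the same face are both axial or both equatorial; opposite faces give one of each.
Here the groups are axial/equatorial → opposite face → trans.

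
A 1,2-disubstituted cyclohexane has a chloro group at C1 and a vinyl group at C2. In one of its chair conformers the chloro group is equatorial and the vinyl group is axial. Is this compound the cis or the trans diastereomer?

C1 and C2 have opposite parity, so their axial bonds point in opposite directions.
With opposite-parity carbons, two substituents on the same face are one axial and one equatorial; opposite faces give both axial or both equatorial.
Here the groups are equatorial/axial → same face → cis.

cis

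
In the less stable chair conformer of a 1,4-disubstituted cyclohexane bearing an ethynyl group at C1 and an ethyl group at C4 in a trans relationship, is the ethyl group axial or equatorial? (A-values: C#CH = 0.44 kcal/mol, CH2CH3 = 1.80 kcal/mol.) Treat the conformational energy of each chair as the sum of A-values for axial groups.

C1 and C4 have opposite parity, so for the trans isomer the two substituents are e,e in one chair and a,a in the other.
Chair I (ethynyl axial, ethyl axial): E = 2.24 kcal/mol.
Chair II (ethynyl equatorial, ethyl equatorial): E = 0.00 kcal/mol.
Chair I is the less stable (higher-energy) conformer, and in that chair the ethyl group is axial.

axial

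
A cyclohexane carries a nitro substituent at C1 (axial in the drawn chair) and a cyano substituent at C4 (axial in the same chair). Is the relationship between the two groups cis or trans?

C1 and C4 have opposite parity, so their axial bonds point in opposite directions.
With opposite-parity carbons, two substituents on the same face are one axial and one equatorial; opposite faces give both axial or both equatorial.
Here the groups are axial/axial → opposite face → trans.

trans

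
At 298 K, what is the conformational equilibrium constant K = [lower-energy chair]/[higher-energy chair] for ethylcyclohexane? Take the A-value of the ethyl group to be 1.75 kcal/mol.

K ≈ 19.2

One chair has the ethyl group axial (E = 1.75 kcal/mol) and the other has it equatorial (E = 0).
ΔG = 1.75 kcal/mol between the two chairs.
K = exp(ΔG/RT) with R = 1.987×10⁻³ kcal mol⁻¹ K⁻¹ and T = 298 K gives K ≈ 19.2.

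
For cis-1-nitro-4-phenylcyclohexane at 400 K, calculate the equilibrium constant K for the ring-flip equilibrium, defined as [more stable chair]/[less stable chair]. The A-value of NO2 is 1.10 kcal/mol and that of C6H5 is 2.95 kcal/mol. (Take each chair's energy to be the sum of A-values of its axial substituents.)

C1 and C4 have opposite parity, so for the cis isomer the two substituents are one axial and one equatorial in each chair.
Chair I (nitro axial, phenyl equatorial): E = 1.10 kcal/mol; chair II (nitro equatorial, phenyl axial): E = 2.95 kcal/mol.
ΔG = 1.85 kcal/mol between the two chairs.
K = exp(ΔG/RT) with R = 1.987×10⁻³ kcal mol⁻¹ K⁻¹ and T = 400 K gives K ≈ 10.3.

K ≈ 10.3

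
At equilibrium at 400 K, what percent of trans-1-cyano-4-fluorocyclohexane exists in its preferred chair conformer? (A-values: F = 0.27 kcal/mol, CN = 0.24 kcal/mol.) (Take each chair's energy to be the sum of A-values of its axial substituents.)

C1 and C4 have opposite parity, so for the trans isomer the two substituents are e,e in one chair and a,a in the other.
Chair I (fluoro axial, cyano axial): E = 0.51 kcal/mol; chair II (fluoro equatorial, cyano equatorial): E = 0.00 kcal/mol.
ΔG = 0.51 kcal/mol between the two chairs.
K = exp(ΔG/RT) with R = 1.987×10⁻³ kcal mol⁻¹ K⁻¹ and T = 400 K gives K ≈ 1.9.
Fraction in the lower-energy chair = K/(K+1) = 65.5%.

65.5%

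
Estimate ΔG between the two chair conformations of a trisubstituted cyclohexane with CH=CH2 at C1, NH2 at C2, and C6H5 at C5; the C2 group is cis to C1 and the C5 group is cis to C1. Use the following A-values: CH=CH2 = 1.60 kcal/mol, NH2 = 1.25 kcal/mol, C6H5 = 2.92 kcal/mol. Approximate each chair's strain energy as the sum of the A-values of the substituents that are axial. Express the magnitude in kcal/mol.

3.27 kcal/mol

Chair I (vinyl axial, amino equatorial, phenyl axial): E = 4.52 kcal/mol.
Chair II (vinyl equatorial, amino axial, phenyl equatorial): E = 1.25 kcal/mol.
ΔE = 4.52 − 1.25 = 3.27 kcal/mol; chair II is more stable.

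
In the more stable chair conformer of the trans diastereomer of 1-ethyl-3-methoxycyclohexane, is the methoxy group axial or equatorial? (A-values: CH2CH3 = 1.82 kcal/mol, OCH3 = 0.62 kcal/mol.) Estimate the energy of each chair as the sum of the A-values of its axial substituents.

C1 and C3 have the same parity, so for the trans isomer the two substituents are one axial and one equatorial in each chair.
Chair I (ethyl axial, methoxy equatorial): E = 1.82 kcal/mol.
Chair II (ethyl equatorial, methoxy axial): E = 0.62 kcal/mol.
Chair II is the more stable (lower-energy) conformer, and in that chair the methoxy group is axial.

axial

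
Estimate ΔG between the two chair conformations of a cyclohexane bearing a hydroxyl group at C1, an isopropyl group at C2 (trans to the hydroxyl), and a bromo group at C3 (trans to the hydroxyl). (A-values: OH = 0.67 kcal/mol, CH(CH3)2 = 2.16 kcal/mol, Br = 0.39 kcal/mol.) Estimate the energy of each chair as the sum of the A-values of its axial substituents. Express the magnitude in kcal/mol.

2.44 kcal/mol

Chair I (hydroxyl axial, isopropyl axial, bromo equatorial): E = 2.83 kcal/mol.
Chair II (hydroxyl equatorial, isopropyl equatorial, bromo axial): E = 0.39 kcal/mol.
ΔE = 2.83 − 0.39 = 2.44 kcal/mol; chair II is more stable.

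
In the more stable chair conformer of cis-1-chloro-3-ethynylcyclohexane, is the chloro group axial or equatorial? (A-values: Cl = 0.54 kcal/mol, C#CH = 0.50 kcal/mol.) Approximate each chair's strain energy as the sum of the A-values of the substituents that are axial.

C1 and C3 have the same parity, so for the cis isomer the two substituents are e,e in one chair and a,a in the other.
Chair I (chloro axial, ethynyl axial): E = 1.04 kcal/mol.
Chair II (chloro equatorial, ethynyl equatorial): E = 0.00 kcal/mol.
Chair II is the more stable (lower-energy) conformer, and in that chair the chloro group is equatorial.

equatorial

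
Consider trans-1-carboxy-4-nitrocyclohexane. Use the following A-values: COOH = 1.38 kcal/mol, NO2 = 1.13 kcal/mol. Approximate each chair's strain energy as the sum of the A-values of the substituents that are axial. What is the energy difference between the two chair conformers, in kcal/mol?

2.51 kcal/mol

C1 and C4 have opposite parity, so for the trans isomer the two substituents are e,e in one chair and a,a in the other.
Chair I (carboxyl axial, nitro axial): E = 2.51 kcal/mol.
Chair II (carboxyl equatorial, nitro equatorial): E = 0.00 kcal/mol.
ΔE = 2.51 − 0.00 = 2.51 kcal/mol; chair II is more stable.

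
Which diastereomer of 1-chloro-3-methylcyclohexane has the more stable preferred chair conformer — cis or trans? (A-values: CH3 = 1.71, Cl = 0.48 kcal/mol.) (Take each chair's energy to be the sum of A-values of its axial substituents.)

cis

At 1,3 positions (parity same): cis → (e,e or a,a); trans → (a,e or e,a).
Best chair for cis: E = 0.00 kcal/mol; best chair for trans: E = 0.48 kcal/mol.
The cis isomer is lower by 0.48 kcal/mol.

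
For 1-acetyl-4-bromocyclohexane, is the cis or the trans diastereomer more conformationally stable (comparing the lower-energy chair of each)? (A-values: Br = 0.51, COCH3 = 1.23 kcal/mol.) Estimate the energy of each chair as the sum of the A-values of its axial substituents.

At 1,4 positions (parity opposite): cis → (a,e or e,a); trans → (e,e or a,a).
Best chair for cis: E = 0.51 kcal/mol; best chair for trans: E = 0.00 kcal/mol.
The trans isomer is lower by 0.51 kcal/mol.

trans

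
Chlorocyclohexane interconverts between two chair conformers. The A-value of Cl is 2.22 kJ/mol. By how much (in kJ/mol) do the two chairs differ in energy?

A monosubstituted cyclohexane has one chair with the chloro group axial (E = A = 2.22 kJ/mol) and one with it equatorial (E = 0).
ΔE = 2.22 − 0 = 2.22 kJ/mol.

2.22 kJ/mol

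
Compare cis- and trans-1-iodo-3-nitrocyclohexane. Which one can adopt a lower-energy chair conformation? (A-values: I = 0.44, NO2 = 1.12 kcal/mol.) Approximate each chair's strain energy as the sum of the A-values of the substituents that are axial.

At 1,3 positions (parity same): cis → (e,e or a,a); trans → (a,e or e,a).
Best chair for cis: E = 0.00 kcal/mol; best chair for trans: E = 0.44 kcal/mol.
The cis isomer is lower by 0.44 kcal/mol.

cis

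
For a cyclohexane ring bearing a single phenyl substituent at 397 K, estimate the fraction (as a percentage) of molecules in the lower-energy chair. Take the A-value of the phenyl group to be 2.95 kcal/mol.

97.7%

One chair has the phenyl group axial (E = 2.95 kcal/mol) and the other has it equatorial (E = 0).
ΔG = 2.95 kcal/mol between the two chairs.
K = exp(ΔG/RT) with R = 1.987×10⁻³ kcal mol⁻¹ K⁻¹ and T = 397 K gives K ≈ 42.1.
Fraction in the lower-energy chair = K/(K+1) = 97.7%.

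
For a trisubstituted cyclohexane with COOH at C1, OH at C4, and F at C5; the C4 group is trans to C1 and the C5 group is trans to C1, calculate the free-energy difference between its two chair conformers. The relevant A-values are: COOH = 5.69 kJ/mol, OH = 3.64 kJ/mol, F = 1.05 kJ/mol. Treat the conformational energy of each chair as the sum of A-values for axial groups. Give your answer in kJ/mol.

Chair I (carboxyl axial, hydroxyl axial, fluoro equatorial): E = 9.33 kJ/mol.
Chair II (carboxyl equatorial, hydroxyl equatorial, fluoro axial): E = 1.05 kJ/mol.
ΔE = 9.33 − 1.05 = 8.28 kJ/mol; chair II is more stable.

8.28 kJ/mol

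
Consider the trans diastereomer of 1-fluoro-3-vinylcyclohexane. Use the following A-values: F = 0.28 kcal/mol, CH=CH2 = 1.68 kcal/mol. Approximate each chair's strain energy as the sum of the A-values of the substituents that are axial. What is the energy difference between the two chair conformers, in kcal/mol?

C1 and C3 have the same parity, so for the trans isomer the two substituents are one axial and one equatorial in each chair.
Chair I (fluoro axial, vinyl equatorial): E = 0.28 kcal/mol.
Chair II (fluoro equatorial, vinyl axial): E = 1.68 kcal/mol.
ΔE = 1.68 − 0.28 = 1.40 kcal/mol; chair I is more stable.

1.40 kcal/mol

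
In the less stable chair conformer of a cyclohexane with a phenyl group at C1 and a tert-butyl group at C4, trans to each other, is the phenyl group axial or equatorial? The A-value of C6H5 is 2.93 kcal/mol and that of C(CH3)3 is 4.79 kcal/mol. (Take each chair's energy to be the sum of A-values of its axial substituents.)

C1 and C4 have opposite parity, so for the trans isomer the two substituents are e,e in one chair and a,a in the other.
Chair I (phenyl axial, tert-butyl axial): E = 7.72 kcal/mol.
Chair II (phenyl equatorial, tert-butyl equatorial): E = 0.00 kcal/mol.
Chair I is the less stable (higher-energy) conformer, and in that chair the phenyl group is axial.

axial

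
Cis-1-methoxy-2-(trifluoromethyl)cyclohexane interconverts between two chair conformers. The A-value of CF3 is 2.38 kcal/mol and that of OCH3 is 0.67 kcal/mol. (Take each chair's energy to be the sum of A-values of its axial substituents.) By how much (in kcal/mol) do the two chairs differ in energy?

1.71 kcal/mol

C1 and C2 have opposite parity, so for the cis isomer the two substituents are one axial and one equatorial in each chair.
Chair I (trifluoromethyl axial, methoxy equatorial): E = 2.38 kcal/mol.
Chair II (trifluoromethyl equatorial, methoxy axial): E = 0.67 kcal/mol.
ΔE = 2.38 − 0.67 = 1.71 kcal/mol; chair II is more stable.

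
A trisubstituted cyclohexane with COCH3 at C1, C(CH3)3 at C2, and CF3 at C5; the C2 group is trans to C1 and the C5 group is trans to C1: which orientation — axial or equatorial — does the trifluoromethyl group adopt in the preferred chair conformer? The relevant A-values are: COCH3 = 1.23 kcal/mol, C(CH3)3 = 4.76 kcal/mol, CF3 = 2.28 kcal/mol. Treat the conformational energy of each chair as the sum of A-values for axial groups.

axial

Chair I (acetyl axial, tert-butyl axial, trifluoromethyl equatorial): E = 5.99 kcal/mol.
Chair II (acetyl equatorial, tert-butyl equatorial, trifluoromethyl axial): E = 2.28 kcal/mol.
Chair II is the more stable (lower-energy) conformer, and in that chair the trifluoromethyl group is axial.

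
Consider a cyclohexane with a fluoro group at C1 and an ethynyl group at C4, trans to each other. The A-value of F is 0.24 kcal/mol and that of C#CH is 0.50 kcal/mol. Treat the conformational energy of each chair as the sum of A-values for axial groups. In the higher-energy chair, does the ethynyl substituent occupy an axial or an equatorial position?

axial

C1 and C4 have opposite parity, so for the trans isomer the two substituents are e,e in one chair and a,a in the other.
Chair I (fluoro axial, ethynyl axial): E = 0.74 kcal/mol.
Chair II (fluoro equatorial, ethynyl equatorial): E = 0.00 kcal/mol.
Chair I is the less stable (higher-energy) conformer, and in that chair the ethynyl group is axial.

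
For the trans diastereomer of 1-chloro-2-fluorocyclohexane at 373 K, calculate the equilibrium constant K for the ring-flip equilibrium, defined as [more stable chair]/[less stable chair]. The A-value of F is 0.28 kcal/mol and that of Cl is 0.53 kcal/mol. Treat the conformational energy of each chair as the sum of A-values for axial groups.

K ≈ 2.98

C1 and C2 have opposite parity, so for the trans isomer the two substituents are e,e in one chair and a,a in the other.
Chair I (fluoro axial, chloro axial): E = 0.81 kcal/mol; chair II (fluoro equatorial, chloro equatorial): E = 0.00 kcal/mol.
ΔG = 0.81 kcal/mol between the two chairs.
K = exp(ΔG/RT) with R = 1.987×10⁻³ kcal mol⁻¹ K⁻¹ and T = 373 K gives K ≈ 2.98.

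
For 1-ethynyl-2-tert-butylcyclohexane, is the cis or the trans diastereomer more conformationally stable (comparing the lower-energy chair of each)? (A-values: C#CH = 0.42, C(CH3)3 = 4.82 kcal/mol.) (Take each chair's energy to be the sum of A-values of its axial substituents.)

At 1,2 positions (parity opposite): cis → (a,e or e,a); trans → (e,e or a,a).
Best chair for cis: E = 0.42 kcal/mol; best chair for trans: E = 0.00 kcal/mol.
The trans isomer is lower by 0.42 kcal/mol.

trans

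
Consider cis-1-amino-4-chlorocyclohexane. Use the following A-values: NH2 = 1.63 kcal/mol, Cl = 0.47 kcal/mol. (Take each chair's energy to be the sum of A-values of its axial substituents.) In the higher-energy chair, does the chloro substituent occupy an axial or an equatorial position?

C1 and C4 have opposite parity, so for the cis isomer the two substituents are one axial and one equatorial in each chair.
Chair I (amino axial, chloro equatorial): E = 1.63 kcal/mol.
Chair II (amino equatorial, chloro axial): E = 0.47 kcal/mol.
Chair I is the less stable (higher-energy) conformer, and in that chair the chloro group is equatorial.

equatorial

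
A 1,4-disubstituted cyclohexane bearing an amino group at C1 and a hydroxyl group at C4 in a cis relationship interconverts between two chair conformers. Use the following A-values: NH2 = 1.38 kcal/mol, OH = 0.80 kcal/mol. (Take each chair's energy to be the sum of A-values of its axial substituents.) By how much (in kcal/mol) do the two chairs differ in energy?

0.58 kcal/mol

C1 and C4 have opposite parity, so for the cis isomer the two substituents are one axial and one equatorial in each chair.
Chair I (amino axial, hydroxyl equatorial): E = 1.38 kcal/mol.
Chair II (amino equatorial, hydroxyl axial): E = 0.80 kcal/mol.
ΔE = 1.38 − 0.80 = 0.58 kcal/mol; chair II is more stable.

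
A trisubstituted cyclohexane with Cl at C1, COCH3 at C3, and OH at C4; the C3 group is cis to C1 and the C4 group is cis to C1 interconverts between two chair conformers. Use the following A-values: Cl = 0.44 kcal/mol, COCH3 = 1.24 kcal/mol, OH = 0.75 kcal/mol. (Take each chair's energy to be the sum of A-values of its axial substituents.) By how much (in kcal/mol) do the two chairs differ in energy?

Chair I (chloro axial, acetyl axial, hydroxyl equatorial): E = 1.68 kcal/mol.
Chair II (chloro equatorial, acetyl equatorial, hydroxyl axial): E = 0.75 kcal/mol.
ΔE = 1.68 − 0.75 = 0.93 kcal/mol; chair II is more stable.

0.93 kcal/mol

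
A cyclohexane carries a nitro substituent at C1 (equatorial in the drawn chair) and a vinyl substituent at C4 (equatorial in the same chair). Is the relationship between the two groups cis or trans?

C1 and C4 have opposite parity, so their axial bonds point in opposite directions.
With opposite-parity carbons, two substituents on the same face are one axial and one equatorial; opposite faces give both axial or both equatorial.
Here the groups are equatorial/equatorial → opposite face → trans.

trans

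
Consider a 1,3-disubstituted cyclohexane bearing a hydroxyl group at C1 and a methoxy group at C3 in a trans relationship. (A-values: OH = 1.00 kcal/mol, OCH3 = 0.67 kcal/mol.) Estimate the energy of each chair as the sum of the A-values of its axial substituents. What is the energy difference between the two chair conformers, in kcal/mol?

0.33 kcal/mol

C1 and C3 have the same parity, so for the trans isomer the two substituents are one axial and one equatorial in each chair.
Chair I (hydroxyl axial, methoxy equatorial): E = 1.00 kcal/mol.
Chair II (hydroxyl equatorial, methoxy axial): E = 0.67 kcal/mol.
ΔE = 1.00 − 0.67 = 0.33 kcal/mol; chair II is more stable.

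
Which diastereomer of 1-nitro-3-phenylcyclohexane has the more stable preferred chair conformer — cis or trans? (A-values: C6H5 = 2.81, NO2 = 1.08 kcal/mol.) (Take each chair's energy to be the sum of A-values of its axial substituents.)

cis

At 1,3 positions (parity same): cis → (e,e or a,a); trans → (a,e or e,a).
Best chair for cis: E = 0.00 kcal/mol; best chair for trans: E = 1.08 kcal/mol.
The cis isomer is lower by 1.08 kcal/mol.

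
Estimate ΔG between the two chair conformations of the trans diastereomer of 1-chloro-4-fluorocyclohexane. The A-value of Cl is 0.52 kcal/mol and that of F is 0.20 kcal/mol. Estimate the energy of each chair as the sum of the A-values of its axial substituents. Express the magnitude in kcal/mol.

0.72 kcal/mol

C1 and C4 have opposite parity, so for the trans isomer the two substituents are e,e in one chair and a,a in the other.
Chair I (chloro axial, fluoro axial): E = 0.72 kcal/mol.
Chair II (chloro equatorial, fluoro equatorial): E = 0.00 kcal/mol.
ΔE = 0.72 − 0.00 = 0.72 kcal/mol; chair II is more stable.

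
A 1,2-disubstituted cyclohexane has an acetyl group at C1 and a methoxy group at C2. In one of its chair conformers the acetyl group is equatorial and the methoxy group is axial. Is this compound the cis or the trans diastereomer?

cis

C1 and C2 have opposite parity, so their axial bonds point in opposite directions.
With opposite-parity carbons, two substituents on the same face are one axial and one equatorial; opposite faces give both axial or both equatorial.
Here the groups are equatorial/axial → same face → cis.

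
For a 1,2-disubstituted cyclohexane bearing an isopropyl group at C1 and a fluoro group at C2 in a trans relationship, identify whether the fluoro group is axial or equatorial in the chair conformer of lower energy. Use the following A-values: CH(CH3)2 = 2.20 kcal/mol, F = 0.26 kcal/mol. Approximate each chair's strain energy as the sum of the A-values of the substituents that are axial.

C1 and C2 have opposite parity, so for the trans isomer the two substituents are e,e in one chair and a,a in the other.
Chair I (isopropyl axial, fluoro axial): E = 2.46 kcal/mol.
Chair II (isopropyl equatorial, fluoro equatorial): E = 0.00 kcal/mol.
Chair II is the more stable (lower-energy) conformer, and in that chair the fluoro group is equatorial.

equatorial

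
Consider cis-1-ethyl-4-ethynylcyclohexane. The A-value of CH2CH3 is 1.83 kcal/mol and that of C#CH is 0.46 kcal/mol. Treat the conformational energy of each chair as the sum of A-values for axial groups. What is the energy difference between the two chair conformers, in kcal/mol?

C1 and C4 have opposite parity, so for the cis isomer the two substituents are one axial and one equatorial in each chair.
Chair I (ethyl axial, ethynyl equatorial): E = 1.83 kcal/mol.
Chair II (ethyl equatorial, ethynyl axial): E = 0.46 kcal/mol.
ΔE = 1.83 − 0.46 = 1.37 kcal/mol; chair II is more stable.

1.37 kcal/mol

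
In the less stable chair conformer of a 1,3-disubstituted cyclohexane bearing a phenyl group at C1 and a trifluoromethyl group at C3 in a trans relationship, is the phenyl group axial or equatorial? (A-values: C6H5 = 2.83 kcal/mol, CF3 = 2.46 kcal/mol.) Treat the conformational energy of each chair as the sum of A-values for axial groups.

axial

C1 and C3 have the same parity, so for the trans isomer the two substituents are one axial and one equatorial in each chair.
Chair I (phenyl axial, trifluoromethyl equatorial): E = 2.83 kcal/mol.
Chair II (phenyl equatorial, trifluoromethyl axial): E = 2.46 kcal/mol.
Chair I is the less stable (higher-energy) conformer, and in that chair the phenyl group is axial.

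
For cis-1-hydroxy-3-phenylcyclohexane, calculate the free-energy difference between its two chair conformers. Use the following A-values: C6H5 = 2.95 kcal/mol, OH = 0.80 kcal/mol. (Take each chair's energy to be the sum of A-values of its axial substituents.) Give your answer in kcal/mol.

C1 and C3 have the same parity, so for the cis isomer the two substituents are e,e in one chair and a,a in the other.
Chair I (phenyl axial, hydroxyl axial): E = 3.75 kcal/mol.
Chair II (phenyl equatorial, hydroxyl equatorial): E = 0.00 kcal/mol.
ΔE = 3.75 − 0.00 = 3.75 kcal/mol; chair II is more stable.

3.75 kcal/mol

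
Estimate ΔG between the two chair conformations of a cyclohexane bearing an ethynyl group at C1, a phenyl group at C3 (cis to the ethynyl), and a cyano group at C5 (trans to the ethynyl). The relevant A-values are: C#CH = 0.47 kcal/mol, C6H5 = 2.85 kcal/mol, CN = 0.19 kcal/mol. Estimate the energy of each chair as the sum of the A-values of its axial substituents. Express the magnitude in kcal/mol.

3.13 kcal/mol

Chair I (ethynyl axial, phenyl axial, cyano equatorial): E = 3.32 kcal/mol.
Chair II (ethynyl equatorial, phenyl equatorial, cyano axial): E = 0.19 kcal/mol.
ΔE = 3.32 − 0.19 = 3.13 kcal/mol; chair II is more stable.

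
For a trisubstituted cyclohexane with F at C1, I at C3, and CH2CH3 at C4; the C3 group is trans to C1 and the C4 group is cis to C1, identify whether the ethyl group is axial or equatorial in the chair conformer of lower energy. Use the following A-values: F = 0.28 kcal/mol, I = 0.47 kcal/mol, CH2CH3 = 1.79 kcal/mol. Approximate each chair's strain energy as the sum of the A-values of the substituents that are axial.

equatorial

Chair I (fluoro axial, iodo equatorial, ethyl equatorial): E = 0.28 kcal/mol.
Chair II (fluoro equatorial, iodo axial, ethyl axial): E = 2.26 kcal/mol.
Chair I is the more stable (lower-energy) conformer, and in that chair the ethyl group is equatorial.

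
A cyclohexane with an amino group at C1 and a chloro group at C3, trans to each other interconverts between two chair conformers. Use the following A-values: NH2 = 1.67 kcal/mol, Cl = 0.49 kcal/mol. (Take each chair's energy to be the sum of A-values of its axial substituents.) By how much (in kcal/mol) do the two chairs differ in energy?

C1 and C3 have the same parity, so for the trans isomer the two substituents are one axial and one equatorial in each chair.
Chair I (amino axial, chloro equatorial): E = 1.67 kcal/mol.
Chair II (amino equatorial, chloro axial): E = 0.49 kcal/mol.
ΔE = 1.67 − 0.49 = 1.18 kcal/mol; chair II is more stable.

1.18 kcal/mol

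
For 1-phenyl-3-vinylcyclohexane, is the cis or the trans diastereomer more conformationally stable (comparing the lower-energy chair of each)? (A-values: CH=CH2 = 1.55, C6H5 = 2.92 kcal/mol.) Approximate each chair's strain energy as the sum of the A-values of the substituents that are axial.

cis

At 1,3 positions (parity same): cis → (e,e or a,a); trans → (a,e or e,a).
Best chair for cis: E = 0.00 kcal/mol; best chair for trans: E = 1.55 kcal/mol.
The cis isomer is lower by 1.55 kcal/mol.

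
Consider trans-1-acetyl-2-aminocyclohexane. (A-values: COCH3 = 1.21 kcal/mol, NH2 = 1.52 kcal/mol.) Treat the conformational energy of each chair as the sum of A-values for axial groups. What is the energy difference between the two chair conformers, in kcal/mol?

C1 and C2 have opposite parity, so for the trans isomer the two substituents are e,e in one chair and a,a in the other.
Chair I (acetyl axial, amino axial): E = 2.73 kcal/mol.
Chair II (acetyl equatorial, amino equatorial): E = 0.00 kcal/mol.
ΔE = 2.73 − 0.00 = 2.73 kcal/mol; chair II is more stable.

2.73 kcal/mol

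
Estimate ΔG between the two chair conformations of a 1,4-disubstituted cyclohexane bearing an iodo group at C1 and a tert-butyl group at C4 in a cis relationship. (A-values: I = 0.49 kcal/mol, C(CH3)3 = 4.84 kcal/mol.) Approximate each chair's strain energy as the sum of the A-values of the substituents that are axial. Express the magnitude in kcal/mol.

C1 and C4 have opposite parity, so for the cis isomer the two substituents are one axial and one equatorial in each chair.
Chair I (iodo axial, tert-butyl equatorial): E = 0.49 kcal/mol.
Chair II (iodo equatorial, tert-butyl axial): E = 4.84 kcal/mol.
ΔE = 4.84 − 0.49 = 4.35 kcal/mol; chair I is more stable.

4.35 kcal/mol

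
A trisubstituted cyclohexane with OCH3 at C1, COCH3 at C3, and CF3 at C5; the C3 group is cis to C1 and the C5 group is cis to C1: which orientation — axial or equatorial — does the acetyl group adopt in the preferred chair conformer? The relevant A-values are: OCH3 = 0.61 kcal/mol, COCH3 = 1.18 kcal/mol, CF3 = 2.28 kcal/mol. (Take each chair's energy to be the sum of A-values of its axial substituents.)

equatorial

Chair I (methoxy axial, acetyl axial, trifluoromethyl axial): E = 4.07 kcal/mol.
Chair II (methoxy equatorial, acetyl equatorial, trifluoromethyl equatorial): E = 0.00 kcal/mol.
Chair II is the more stable (lower-energy) conformer, and in that chair the acetyl group is equatorial.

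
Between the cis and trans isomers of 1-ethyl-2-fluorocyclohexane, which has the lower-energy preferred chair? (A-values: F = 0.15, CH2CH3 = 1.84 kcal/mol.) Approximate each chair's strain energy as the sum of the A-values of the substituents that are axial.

At 1,2 positions (parity opposite): cis → (a,e or e,a); trans → (e,e or a,a).
Best chair for cis: E = 0.15 kcal/mol; best chair for trans: E = 0.00 kcal/mol.
The trans isomer is lower by 0.15 kcal/mol.

trans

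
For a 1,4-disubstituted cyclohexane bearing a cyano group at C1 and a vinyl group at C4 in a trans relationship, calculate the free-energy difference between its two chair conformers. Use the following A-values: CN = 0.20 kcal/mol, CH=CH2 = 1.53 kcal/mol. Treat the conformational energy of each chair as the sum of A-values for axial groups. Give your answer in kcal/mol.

1.73 kcal/mol

C1 and C4 have opposite parity, so for the trans isomer the two substituents are e,e in one chair and a,a in the other.
Chair I (cyano axial, vinyl axial): E = 1.73 kcal/mol.
Chair II (cyano equatorial, vinyl equatorial): E = 0.00 kcal/mol.
ΔE = 1.73 − 0.00 = 1.73 kcal/mol; chair II is more stable.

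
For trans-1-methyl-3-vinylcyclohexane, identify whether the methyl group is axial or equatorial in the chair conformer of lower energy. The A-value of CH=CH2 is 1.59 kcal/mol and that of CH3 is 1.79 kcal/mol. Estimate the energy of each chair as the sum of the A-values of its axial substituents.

equatorial

C1 and C3 have the same parity, so for the trans isomer the two substituents are one axial and one equatorial in each chair.
Chair I (vinyl axial, methyl equatorial): E = 1.59 kcal/mol.
Chair II (vinyl equatorial, methyl axial): E = 1.79 kcal/mol.
Chair I is the more stable (lower-energy) conformer, and in that chair the methyl group is equatorial.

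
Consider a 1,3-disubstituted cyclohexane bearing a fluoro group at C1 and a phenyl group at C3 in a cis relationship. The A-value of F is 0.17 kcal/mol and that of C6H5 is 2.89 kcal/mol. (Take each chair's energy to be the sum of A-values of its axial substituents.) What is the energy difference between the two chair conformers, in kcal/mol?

C1 and C3 have the same parity, so for the cis isomer the two substituents are e,e in one chair and a,a in the other.
Chair I (fluoro axial, phenyl axial): E = 3.06 kcal/mol.
Chair II (fluoro equatorial, phenyl equatorial): E = 0.00 kcal/mol.
ΔE = 3.06 − 0.00 = 3.06 kcal/mol; chair II is more stable.

3.06 kcal/mol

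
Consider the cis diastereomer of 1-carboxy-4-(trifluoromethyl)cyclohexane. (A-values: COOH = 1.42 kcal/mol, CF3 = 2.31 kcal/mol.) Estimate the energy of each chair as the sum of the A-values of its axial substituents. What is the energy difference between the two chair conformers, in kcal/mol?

0.89 kcal/mol

C1 and C4 have opposite parity, so for the cis isomer the two substituents are one axial and one equatorial in each chair.
Chair I (carboxyl axial, trifluoromethyl equatorial): E = 1.42 kcal/mol.
Chair II (carboxyl equatorial, trifluoromethyl axial): E = 2.31 kcal/mol.
ΔE = 2.31 − 1.42 = 0.89 kcal/mol; chair I is more stable.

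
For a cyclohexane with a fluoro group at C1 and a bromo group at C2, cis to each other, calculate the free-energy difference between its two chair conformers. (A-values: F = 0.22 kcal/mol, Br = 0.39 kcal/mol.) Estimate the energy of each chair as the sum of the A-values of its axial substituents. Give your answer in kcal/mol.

C1 and C2 have opposite parity, so for the cis isomer the two substituents are one axial and one equatorial in each chair.
Chair I (fluoro axial, bromo equatorial): E = 0.22 kcal/mol.
Chair II (fluoro equatorial, bromo axial): E = 0.39 kcal/mol.
ΔE = 0.39 − 0.22 = 0.17 kcal/mol; chair I is more stable.

0.17 kcal/mol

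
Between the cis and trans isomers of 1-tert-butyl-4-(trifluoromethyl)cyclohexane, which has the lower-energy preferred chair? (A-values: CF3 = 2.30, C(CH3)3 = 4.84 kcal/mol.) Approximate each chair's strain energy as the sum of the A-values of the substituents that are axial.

trans

At 1,4 positions (parity opposite): cis → (a,e or e,a); trans → (e,e or a,a).
Best chair for cis: E = 2.30 kcal/mol; best chair for trans: E = 0.00 kcal/mol.
The trans isomer is lower by 2.30 kcal/mol.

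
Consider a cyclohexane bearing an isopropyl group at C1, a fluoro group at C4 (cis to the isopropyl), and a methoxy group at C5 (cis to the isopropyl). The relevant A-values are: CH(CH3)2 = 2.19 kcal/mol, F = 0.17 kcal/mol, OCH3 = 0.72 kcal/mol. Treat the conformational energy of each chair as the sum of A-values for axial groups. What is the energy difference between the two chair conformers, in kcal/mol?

Chair I (isopropyl axial, fluoro equatorial, methoxy axial): E = 2.91 kcal/mol.
Chair II (isopropyl equatorial, fluoro axial, methoxy equatorial): E = 0.17 kcal/mol.
ΔE = 2.91 − 0.17 = 2.74 kcal/mol; chair II is more stable.

2.74 kcal/mol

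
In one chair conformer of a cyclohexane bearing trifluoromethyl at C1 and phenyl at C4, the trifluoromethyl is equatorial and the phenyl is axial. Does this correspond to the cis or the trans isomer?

cis

C1 and C4 have opposite parity, so their axial bonds point in opposite directions.
With opposite-parity carbons, two substituents on the same face are one axial and one equatorial; opposite faces give both axial or both equatorial.
Here the groups are equatorial/axial → same face → cis.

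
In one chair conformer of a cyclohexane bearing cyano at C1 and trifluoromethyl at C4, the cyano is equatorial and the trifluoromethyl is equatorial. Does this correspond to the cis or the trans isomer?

trans

C1 and C4 have opposite parity, so their axial bonds point in opposite directions.
With opposite-parity carbons, two substituents on the same face are one axial and one equatorial; opposite faces give both axial or both equatorial.
Here the groups are equatorial/equatorial → opposite face → trans.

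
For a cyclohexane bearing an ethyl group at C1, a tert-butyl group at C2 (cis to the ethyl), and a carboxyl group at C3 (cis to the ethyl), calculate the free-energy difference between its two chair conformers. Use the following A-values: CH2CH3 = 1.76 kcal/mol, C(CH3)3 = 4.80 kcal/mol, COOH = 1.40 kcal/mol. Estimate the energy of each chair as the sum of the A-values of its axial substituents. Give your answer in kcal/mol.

Chair I (ethyl axial, tert-butyl equatorial, carboxyl axial): E = 3.16 kcal/mol.
Chair II (ethyl equatorial, tert-butyl axial, carboxyl equatorial): E = 4.80 kcal/mol.
ΔE = 4.80 − 3.16 = 1.64 kcal/mol; chair I is more stable.

1.64 kcal/mol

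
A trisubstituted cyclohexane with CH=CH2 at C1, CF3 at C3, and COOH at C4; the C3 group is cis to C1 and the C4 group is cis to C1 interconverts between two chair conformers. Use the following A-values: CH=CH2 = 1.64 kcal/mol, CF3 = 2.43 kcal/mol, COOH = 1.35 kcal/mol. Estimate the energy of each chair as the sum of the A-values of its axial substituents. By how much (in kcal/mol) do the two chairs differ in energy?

Chair I (vinyl axial, trifluoromethyl axial, carboxyl equatorial): E = 4.07 kcal/mol.
Chair II (vinyl equatorial, trifluoromethyl equatorial, carboxyl axial): E = 1.35 kcal/mol.
ΔE = 4.07 − 1.35 = 2.72 kcal/mol; chair II is more stable.

2.72 kcal/mol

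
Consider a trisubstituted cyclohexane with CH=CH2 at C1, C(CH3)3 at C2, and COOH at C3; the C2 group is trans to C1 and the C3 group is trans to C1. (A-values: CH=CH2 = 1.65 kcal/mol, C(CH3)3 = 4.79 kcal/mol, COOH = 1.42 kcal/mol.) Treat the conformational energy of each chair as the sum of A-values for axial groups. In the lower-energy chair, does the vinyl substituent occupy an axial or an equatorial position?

equatorial

Chair I (vinyl axial, tert-butyl axial, carboxyl equatorial): E = 6.44 kcal/mol.
Chair II (vinyl equatorial, tert-butyl equatorial, carboxyl axial): E = 1.42 kcal/mol.
Chair II is the more stable (lower-energy) conformer, and in that chair the vinyl group is equatorial.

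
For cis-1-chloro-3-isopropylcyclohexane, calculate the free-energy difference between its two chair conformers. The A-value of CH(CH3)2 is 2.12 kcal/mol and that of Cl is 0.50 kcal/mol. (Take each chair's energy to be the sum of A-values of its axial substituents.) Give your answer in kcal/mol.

2.62 kcal/mol

C1 and C3 have the same parity, so for the cis isomer the two substituents are e,e in one chair and a,a in the other.
Chair I (isopropyl axial, chloro axial): E = 2.62 kcal/mol.
Chair II (isopropyl equatorial, chloro equatorial): E = 0.00 kcal/mol.
ΔE = 2.62 − 0.00 = 2.62 kcal/mol; chair II is more stable.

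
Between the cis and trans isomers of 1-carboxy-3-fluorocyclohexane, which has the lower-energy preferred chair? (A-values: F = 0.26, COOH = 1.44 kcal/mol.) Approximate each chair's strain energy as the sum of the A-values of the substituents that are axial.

At 1,3 positions (parity same): cis → (e,e or a,a); trans → (a,e or e,a).
Best chair for cis: E = 0.00 kcal/mol; best chair for trans: E = 0.26 kcal/mol.
The cis isomer is lower by 0.26 kcal/mol.

cis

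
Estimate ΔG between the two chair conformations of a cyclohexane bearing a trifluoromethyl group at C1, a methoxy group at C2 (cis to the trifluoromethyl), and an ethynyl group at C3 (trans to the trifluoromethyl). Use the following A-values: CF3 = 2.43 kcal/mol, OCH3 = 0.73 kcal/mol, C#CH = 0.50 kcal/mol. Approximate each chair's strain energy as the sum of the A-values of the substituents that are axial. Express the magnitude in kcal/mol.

1.20 kcal/mol

Chair I (trifluoromethyl axial, methoxy equatorial, ethynyl equatorial): E = 2.43 kcal/mol.
Chair II (trifluoromethyl equatorial, methoxy axial, ethynyl axial): E = 1.23 kcal/mol.
ΔE = 2.43 − 1.23 = 1.20 kcal/mol; chair II is more stable.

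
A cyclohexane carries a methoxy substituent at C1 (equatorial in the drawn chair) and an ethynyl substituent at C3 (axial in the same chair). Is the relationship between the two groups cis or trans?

trans

C1 and C3 have the same parity, so their axial bonds point in the same direction.
With same-parity carbons, two substituents on the same face are both axial or both equatorial; opposite faces give one of each.
Here the groups are equatorial/axial → opposite face → trans.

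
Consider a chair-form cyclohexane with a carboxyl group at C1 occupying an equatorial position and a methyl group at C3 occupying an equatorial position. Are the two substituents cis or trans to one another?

C1 and C3 have the same parity, so their axial bonds point in the same direction.
With same-parity carbons, two substituents on the same face are both axial or both equatorial; opposite faces give one of each.
Here the groups are equatorial/equatorial → same face → cis.

cis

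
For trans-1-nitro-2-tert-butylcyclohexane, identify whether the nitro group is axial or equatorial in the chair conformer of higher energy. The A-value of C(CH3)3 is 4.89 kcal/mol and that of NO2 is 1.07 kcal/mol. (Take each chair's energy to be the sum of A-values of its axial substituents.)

C1 and C2 have opposite parity, so for the trans isomer the two substituents are e,e in one chair and a,a in the other.
Chair I (tert-butyl axial, nitro axial): E = 5.96 kcal/mol.
Chair II (tert-butyl equatorial, nitro equatorial): E = 0.00 kcal/mol.
Chair I is the less stable (higher-energy) conformer, and in that chair the nitro group is axial.

axial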